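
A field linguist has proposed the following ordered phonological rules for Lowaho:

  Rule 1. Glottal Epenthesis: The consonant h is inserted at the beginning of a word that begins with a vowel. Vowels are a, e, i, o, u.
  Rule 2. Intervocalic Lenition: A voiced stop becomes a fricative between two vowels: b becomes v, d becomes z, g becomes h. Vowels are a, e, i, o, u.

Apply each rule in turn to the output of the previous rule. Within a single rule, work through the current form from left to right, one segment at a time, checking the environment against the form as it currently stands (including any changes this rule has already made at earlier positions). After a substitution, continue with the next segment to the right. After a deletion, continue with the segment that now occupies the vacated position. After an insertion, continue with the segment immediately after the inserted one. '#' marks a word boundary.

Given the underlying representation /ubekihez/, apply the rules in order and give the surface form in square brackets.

Rule 1 Glottal Epenthesis: [ubekihez] → [hubekihez]
Rule 2 Intervocalic Lenition: [hubekihez] → [huvekihez]

[huvekihez]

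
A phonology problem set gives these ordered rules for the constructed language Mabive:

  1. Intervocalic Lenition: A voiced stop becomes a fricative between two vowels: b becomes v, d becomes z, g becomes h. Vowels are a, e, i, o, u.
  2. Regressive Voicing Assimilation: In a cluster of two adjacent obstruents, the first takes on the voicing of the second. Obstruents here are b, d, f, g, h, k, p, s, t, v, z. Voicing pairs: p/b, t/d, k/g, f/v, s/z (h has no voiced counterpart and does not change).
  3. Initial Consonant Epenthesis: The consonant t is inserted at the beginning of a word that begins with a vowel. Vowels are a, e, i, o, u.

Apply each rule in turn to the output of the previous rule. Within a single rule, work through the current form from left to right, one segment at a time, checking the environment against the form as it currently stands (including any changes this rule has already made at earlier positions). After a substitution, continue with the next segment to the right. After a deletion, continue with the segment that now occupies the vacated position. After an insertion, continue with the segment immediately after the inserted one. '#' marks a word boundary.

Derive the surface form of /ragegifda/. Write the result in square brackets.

1 Intervocalic Lenition: [ragegifda] → [rahehifda]
2 Regressive Voicing Assimilation: [rahehifda] → [rahehivda]
3 Initial Consonant Epenthesis: no change — [rahehivda]

[rahehivda]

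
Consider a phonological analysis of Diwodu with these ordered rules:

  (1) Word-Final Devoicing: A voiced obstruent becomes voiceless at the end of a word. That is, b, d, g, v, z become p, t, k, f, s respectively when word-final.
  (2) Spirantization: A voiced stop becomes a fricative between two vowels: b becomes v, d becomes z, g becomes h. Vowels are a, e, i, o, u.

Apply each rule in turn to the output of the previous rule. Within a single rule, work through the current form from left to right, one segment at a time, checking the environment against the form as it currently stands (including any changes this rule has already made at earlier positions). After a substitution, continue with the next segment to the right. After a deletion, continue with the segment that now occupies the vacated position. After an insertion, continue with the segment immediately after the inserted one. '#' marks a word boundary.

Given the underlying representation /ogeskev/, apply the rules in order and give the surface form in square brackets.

[oheskef]

(1) Word-Final Devoicing: [ogeskev] → [ogeskef]
(2) Spirantization: [ogeskef] → [oheskef]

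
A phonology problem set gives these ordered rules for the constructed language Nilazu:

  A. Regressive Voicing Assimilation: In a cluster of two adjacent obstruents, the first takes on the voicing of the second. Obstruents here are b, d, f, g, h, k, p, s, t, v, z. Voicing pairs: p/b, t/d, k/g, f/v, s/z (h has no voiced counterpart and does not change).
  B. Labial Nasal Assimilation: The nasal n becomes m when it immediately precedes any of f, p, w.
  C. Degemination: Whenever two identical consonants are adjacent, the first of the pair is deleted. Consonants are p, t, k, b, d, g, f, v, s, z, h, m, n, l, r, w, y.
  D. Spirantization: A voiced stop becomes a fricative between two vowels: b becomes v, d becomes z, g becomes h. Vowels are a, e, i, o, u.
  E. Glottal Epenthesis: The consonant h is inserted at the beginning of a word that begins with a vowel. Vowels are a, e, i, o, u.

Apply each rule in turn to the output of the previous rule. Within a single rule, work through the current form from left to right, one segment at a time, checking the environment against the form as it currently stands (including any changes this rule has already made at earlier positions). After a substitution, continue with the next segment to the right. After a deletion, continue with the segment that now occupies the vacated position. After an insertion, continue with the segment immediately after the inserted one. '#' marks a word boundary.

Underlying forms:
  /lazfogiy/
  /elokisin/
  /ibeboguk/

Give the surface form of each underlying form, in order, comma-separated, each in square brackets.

[lasfohiy], [helokisin], [hivevohuk]

/lazfogiy/:
  A Regressive Voicing Assimilation: [lazfogiy] → [lasfogiy]
  B Labial Nasal Assimilation: no change — [lasfogiy]
  C Degemination: no change — [lasfogiy]
  D Spirantization: [lasfogiy] → [lasfohiy]
  E Glottal Epenthesis: no change — [lasfohiy]
/elokisin/:
  A Regressive Voicing Assimilation: no change — [elokisin]
  B Labial Nasal Assimilation: no change — [elokisin]
  C Degemination: no change — [elokisin]
  D Spirantization: no change — [elokisin]
  E Glottal Epenthesis: [elokisin] → [helokisin]
/ibeboguk/:
  A Regressive Voicing Assimilation: no change — [ibeboguk]
  B Labial Nasal Assimilation: no change — [ibeboguk]
  C Degemination: no change — [ibeboguk]
  D Spirantization: [ibeboguk] → [ivevohuk]
  E Glottal Epenthesis: [ivevohuk] → [hivevohuk]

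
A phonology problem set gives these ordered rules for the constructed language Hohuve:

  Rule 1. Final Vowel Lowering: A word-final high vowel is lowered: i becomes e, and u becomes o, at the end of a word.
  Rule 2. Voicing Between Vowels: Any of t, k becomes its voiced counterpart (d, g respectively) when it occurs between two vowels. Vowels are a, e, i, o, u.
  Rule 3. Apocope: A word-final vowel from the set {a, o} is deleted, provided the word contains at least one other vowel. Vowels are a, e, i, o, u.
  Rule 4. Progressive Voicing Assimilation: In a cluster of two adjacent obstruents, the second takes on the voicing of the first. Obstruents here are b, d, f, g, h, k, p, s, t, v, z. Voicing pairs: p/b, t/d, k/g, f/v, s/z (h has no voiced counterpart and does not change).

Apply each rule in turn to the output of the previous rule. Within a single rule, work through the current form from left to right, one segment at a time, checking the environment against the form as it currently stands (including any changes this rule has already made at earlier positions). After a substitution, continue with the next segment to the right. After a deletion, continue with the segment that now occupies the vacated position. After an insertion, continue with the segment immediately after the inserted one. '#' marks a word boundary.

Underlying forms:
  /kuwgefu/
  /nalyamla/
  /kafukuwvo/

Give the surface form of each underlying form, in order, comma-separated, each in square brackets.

/kuwgefu/:
  Rule 1 Final Vowel Lowering: [kuwgefu] → [kuwgefo]
  Rule 2 Voicing Between Vowels: no change — [kuwgefo]
  Rule 3 Apocope: [kuwgefo] → [kuwgef]
  Rule 4 Progressive Voicing Assimilation: no change — [kuwgef]
/nalyamla/:
  Rule 1 Final Vowel Lowering: no change — [nalyamla]
  Rule 2 Voicing Between Vowels: no change — [nalyamla]
  Rule 3 Apocope: [nalyamla] → [nalyaml]
  Rule 4 Progressive Voicing Assimilation: no change — [nalyaml]
/kafukuwvo/:
  Rule 1 Final Vowel Lowering: no change — [kafukuwvo]
  Rule 2 Voicing Between Vowels: [kafukuwvo] → [kafuguwvo]
  Rule 3 Apocope: [kafuguwvo] → [kafuguwv]
  Rule 4 Progressive Voicing Assimilation: no change — [kafuguwv]

[kuwgef], [nalyaml], [kafuguwv]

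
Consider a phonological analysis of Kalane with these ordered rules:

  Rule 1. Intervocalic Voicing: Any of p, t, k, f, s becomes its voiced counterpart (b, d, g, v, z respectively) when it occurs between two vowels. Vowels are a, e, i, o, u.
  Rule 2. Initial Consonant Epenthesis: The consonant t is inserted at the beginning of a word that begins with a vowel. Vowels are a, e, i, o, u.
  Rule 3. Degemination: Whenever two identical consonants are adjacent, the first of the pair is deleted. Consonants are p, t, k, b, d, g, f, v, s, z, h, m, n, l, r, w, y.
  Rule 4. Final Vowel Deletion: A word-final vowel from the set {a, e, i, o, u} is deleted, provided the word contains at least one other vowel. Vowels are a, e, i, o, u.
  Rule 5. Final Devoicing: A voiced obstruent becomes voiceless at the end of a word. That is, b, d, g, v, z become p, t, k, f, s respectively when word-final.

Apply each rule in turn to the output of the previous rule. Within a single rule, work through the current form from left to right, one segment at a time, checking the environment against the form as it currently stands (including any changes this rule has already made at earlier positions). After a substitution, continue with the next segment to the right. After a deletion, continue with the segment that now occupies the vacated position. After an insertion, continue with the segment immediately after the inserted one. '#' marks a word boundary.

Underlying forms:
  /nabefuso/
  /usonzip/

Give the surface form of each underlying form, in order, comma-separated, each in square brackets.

[nabevus], [tuzonzip]

/nabefuso/:
  Rule 1 Intervocalic Voicing: [nabefuso] → [nabevuzo]
  Rule 2 Initial Consonant Epenthesis: no change — [nabevuzo]
  Rule 3 Degemination: no change — [nabevuzo]
  Rule 4 Final Vowel Deletion: [nabevuzo] → [nabevuz]
  Rule 5 Final Devoicing: [nabevuz] → [nabevus]
/usonzip/:
  Rule 1 Intervocalic Voicing: [usonzip] → [uzonzip]
  Rule 2 Initial Consonant Epenthesis: [uzonzip] → [tuzonzip]
  Rule 3 Degemination: no change — [tuzonzip]
  Rule 4 Final Vowel Deletion: no change — [tuzonzip]
  Rule 5 Final Devoicing: no change — [tuzonzip]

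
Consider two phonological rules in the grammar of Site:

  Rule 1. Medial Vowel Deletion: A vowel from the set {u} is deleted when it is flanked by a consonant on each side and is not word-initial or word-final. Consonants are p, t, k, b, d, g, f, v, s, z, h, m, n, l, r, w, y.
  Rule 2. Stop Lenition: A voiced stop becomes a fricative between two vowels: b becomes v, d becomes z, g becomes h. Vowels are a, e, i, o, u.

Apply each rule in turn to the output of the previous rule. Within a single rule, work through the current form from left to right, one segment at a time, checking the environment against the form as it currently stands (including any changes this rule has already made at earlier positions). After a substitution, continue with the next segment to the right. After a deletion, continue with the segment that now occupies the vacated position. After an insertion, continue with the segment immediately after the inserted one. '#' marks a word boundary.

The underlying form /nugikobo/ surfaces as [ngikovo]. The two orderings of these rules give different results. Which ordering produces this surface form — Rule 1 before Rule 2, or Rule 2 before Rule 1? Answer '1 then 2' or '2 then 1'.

1 then 2

Order 1 then 2:
  1 Medial Vowel Deletion: [nugikobo] → [ngikobo]
  2 Stop Lenition: [ngikobo] → [ngikovo]
  result: [ngikovo]
Order 2 then 1:
  2 Stop Lenition: [nugikobo] → [nuhikovo]
  1 Medial Vowel Deletion: [nuhikovo] → [nhikovo]
  result: [nhikovo]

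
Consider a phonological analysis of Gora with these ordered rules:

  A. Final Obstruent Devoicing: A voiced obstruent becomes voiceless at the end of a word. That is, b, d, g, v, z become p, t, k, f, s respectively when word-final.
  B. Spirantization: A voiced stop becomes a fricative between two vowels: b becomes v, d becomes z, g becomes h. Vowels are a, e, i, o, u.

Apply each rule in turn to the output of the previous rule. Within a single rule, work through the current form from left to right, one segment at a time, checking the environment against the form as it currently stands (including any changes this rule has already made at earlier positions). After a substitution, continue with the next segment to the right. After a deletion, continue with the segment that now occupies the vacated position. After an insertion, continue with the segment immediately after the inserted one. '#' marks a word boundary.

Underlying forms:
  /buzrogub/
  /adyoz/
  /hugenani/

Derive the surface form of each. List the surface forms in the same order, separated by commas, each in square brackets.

/buzrogub/:
  A Final Obstruent Devoicing: [buzrogub] → [buzrogup]
  B Spirantization: [buzrogup] → [buzrohup]
/adyoz/:
  A Final Obstruent Devoicing: [adyoz] → [adyos]
  B Spirantization: no change — [adyos]
/hugenani/:
  A Final Obstruent Devoicing: no change — [hugenani]
  B Spirantization: [hugenani] → [huhenani]

[buzrohup], [adyos], [huhenani]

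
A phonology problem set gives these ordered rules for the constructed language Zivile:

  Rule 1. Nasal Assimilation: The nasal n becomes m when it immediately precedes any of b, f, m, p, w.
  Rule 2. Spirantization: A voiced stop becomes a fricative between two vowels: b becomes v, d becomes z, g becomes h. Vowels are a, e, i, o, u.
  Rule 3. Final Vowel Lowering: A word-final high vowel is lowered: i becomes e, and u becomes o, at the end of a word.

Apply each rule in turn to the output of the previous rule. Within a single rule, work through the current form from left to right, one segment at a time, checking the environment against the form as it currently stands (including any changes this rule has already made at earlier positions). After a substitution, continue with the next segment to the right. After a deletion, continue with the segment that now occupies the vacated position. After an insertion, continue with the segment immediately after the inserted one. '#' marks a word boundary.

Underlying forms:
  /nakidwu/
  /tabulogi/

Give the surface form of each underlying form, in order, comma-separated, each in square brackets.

[nakidwo], [tavulohe]

/nakidwu/:
  Rule 1 Nasal Assimilation: no change — [nakidwu]
  Rule 2 Spirantization: no change — [nakidwu]
  Rule 3 Final Vowel Lowering: [nakidwu] → [nakidwo]
/tabulogi/:
  Rule 1 Nasal Assimilation: no change — [tabulogi]
  Rule 2 Spirantization: [tabulogi] → [tavulohi]
  Rule 3 Final Vowel Lowering: [tavulohi] → [tavulohe]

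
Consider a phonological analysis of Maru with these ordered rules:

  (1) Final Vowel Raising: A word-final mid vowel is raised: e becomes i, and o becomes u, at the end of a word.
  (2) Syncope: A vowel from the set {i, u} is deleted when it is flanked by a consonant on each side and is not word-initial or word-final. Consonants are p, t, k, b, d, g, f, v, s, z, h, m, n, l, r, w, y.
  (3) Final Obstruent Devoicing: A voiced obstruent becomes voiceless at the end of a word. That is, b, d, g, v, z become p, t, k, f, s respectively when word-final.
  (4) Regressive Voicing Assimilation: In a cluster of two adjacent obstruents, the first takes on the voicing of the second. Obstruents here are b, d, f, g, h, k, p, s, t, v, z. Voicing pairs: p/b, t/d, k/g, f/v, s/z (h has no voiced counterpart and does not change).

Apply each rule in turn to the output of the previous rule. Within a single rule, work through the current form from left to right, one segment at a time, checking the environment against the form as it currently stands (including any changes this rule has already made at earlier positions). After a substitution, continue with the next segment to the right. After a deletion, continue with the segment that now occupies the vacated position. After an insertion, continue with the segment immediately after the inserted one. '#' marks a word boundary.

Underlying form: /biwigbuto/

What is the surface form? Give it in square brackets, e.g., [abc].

[bwgptu]

(1) Final Vowel Raising: [biwigbuto] → [biwigbutu]
(2) Syncope: [biwigbutu] → [bwgbtu]
(3) Final Obstruent Devoicing: no change — [bwgbtu]
(4) Regressive Voicing Assimilation: [bwgbtu] → [bwgptu]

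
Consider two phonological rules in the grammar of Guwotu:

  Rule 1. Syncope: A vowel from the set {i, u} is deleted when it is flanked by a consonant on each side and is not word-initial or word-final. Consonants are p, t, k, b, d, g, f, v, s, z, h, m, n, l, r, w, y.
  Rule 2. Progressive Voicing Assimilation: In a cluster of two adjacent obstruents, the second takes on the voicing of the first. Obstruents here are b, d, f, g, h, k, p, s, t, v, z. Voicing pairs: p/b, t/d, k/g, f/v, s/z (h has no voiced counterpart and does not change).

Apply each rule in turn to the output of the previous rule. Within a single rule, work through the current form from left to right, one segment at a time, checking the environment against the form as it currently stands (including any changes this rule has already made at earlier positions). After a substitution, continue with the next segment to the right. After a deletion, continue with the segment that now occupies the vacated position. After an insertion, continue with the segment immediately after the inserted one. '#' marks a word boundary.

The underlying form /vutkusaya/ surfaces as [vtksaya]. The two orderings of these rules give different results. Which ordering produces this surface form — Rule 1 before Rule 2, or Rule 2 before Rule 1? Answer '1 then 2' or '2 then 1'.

2 then 1

Order 1 then 2:
  1 Syncope: [vutkusaya] → [vtksaya]
  2 Progressive Voicing Assimilation: [vtksaya] → [vdgzaya]
  result: [vdgzaya]
Order 2 then 1:
  2 Progressive Voicing Assimilation: no change — [vutkusaya]
  1 Syncope: [vutkusaya] → [vtksaya]
  result: [vtksaya]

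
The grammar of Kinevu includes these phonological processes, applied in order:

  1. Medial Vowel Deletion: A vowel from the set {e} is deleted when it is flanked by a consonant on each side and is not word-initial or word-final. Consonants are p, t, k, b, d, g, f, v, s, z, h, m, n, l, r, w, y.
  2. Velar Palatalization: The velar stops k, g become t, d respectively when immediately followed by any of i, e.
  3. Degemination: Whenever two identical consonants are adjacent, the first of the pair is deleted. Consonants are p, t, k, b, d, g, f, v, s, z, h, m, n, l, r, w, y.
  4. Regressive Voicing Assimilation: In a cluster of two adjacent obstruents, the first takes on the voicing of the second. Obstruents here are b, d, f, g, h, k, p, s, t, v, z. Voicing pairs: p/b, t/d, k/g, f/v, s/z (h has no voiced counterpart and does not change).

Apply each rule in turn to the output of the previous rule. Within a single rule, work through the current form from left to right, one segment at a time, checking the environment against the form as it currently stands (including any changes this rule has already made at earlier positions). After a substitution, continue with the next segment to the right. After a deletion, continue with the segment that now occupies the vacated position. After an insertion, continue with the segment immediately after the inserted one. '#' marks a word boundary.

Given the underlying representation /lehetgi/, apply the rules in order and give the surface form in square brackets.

[lhddi]

1 Medial Vowel Deletion: [lehetgi] → [lhtgi]
2 Velar Palatalization: [lhtgi] → [lhtdi]
3 Degemination: no change — [lhtdi]
4 Regressive Voicing Assimilation: [lhtdi] → [lhddi]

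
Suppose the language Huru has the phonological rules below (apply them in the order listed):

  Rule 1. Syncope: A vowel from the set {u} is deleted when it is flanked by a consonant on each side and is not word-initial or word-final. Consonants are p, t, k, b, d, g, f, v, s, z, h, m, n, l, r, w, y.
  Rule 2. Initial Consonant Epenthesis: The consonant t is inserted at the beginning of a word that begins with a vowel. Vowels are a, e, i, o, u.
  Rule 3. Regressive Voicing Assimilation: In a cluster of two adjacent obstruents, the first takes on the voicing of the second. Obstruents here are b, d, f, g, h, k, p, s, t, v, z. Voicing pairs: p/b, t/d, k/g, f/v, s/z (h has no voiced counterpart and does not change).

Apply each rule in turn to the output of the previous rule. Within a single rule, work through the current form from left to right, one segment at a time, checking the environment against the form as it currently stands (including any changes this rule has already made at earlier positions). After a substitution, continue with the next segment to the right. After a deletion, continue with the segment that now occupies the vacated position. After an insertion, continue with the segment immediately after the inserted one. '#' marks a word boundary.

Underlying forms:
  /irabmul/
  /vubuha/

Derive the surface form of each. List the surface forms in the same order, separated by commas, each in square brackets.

/irabmul/:
  Rule 1 Syncope: [irabmul] → [irabml]
  Rule 2 Initial Consonant Epenthesis: [irabml] → [tirabml]
  Rule 3 Regressive Voicing Assimilation: no change — [tirabml]
/vubuha/:
  Rule 1 Syncope: [vubuha] → [vbha]
  Rule 2 Initial Consonant Epenthesis: no change — [vbha]
  Rule 3 Regressive Voicing Assimilation: [vbha] → [vpha]

[tirabml], [vpha]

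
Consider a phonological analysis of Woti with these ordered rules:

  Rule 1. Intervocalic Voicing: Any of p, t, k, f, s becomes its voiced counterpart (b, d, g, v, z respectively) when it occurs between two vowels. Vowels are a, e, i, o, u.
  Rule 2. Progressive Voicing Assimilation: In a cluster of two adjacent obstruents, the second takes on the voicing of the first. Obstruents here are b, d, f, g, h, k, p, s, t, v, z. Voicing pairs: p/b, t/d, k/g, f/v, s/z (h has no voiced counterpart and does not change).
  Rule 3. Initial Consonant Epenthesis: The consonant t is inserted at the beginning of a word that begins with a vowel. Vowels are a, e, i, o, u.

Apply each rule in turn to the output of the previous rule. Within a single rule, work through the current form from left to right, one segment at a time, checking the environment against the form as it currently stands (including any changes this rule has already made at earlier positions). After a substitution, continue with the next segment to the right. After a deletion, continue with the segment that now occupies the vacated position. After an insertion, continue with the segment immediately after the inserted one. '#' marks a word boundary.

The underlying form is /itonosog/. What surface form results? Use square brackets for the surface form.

[tidonozog]

Rule 1 Intervocalic Voicing: [itonosog] → [idonozog]
Rule 2 Progressive Voicing Assimilation: no change — [idonozog]
Rule 3 Initial Consonant Epenthesis: [idonozog] → [tidonozog]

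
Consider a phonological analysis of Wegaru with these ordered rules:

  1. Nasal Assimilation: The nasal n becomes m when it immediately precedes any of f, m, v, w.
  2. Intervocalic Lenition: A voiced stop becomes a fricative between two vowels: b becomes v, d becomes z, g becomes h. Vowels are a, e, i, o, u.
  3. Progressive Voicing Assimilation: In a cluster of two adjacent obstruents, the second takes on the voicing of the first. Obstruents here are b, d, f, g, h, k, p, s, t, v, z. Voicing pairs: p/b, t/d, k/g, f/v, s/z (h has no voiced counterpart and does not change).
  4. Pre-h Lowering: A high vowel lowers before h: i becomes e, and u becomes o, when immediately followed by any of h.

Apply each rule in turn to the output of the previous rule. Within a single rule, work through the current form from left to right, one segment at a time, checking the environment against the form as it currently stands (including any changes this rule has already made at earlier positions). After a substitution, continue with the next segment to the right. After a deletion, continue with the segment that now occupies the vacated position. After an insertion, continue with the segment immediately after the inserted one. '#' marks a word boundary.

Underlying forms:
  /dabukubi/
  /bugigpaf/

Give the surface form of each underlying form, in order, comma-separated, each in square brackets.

/dabukubi/:
  1 Nasal Assimilation: no change — [dabukubi]
  2 Intervocalic Lenition: [dabukubi] → [davukuvi]
  3 Progressive Voicing Assimilation: no change — [davukuvi]
  4 Pre-h Lowering: no change — [davukuvi]
/bugigpaf/:
  1 Nasal Assimilation: no change — [bugigpaf]
  2 Intervocalic Lenition: [bugigpaf] → [buhigpaf]
  3 Progressive Voicing Assimilation: [buhigpaf] → [buhigbaf]
  4 Pre-h Lowering: [buhigbaf] → [bohigbaf]

[davukuvi], [bohigbaf]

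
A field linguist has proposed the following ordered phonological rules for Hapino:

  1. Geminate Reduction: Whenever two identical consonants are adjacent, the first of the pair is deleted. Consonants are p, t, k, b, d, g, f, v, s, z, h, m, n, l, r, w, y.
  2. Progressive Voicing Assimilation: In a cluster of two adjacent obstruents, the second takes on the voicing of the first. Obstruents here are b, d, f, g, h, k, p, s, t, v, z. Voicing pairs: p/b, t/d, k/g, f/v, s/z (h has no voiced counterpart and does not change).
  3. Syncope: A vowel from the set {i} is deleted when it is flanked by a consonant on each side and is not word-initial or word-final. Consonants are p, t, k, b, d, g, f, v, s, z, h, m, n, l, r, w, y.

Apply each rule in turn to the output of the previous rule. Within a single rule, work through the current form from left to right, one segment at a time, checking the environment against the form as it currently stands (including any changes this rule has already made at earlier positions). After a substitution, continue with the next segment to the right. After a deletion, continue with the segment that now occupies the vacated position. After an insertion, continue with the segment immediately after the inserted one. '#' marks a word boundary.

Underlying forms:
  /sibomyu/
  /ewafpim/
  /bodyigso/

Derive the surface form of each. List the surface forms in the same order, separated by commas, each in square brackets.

/sibomyu/:
  1 Geminate Reduction: no change — [sibomyu]
  2 Progressive Voicing Assimilation: no change — [sibomyu]
  3 Syncope: [sibomyu] → [sbomyu]
/ewafpim/:
  1 Geminate Reduction: no change — [ewafpim]
  2 Progressive Voicing Assimilation: no change — [ewafpim]
  3 Syncope: [ewafpim] → [ewafpm]
/bodyigso/:
  1 Geminate Reduction: no change — [bodyigso]
  2 Progressive Voicing Assimilation: [bodyigso] → [bodyigzo]
  3 Syncope: [bodyigzo] → [bodygzo]

[sbomyu], [ewafpm], [bodygzo]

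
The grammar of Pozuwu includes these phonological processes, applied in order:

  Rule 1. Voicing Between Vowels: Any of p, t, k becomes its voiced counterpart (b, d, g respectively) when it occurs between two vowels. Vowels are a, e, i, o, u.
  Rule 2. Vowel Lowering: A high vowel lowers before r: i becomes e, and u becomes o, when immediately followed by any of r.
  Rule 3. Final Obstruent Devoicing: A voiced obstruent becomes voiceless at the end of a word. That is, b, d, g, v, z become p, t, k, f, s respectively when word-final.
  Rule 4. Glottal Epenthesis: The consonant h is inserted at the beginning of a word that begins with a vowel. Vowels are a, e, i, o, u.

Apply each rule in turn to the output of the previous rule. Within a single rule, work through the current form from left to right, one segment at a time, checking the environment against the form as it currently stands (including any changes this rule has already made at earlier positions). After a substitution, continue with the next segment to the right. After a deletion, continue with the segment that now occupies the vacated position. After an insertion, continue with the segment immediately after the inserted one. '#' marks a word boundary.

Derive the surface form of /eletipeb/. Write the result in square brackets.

Rule 1 Voicing Between Vowels: [eletipeb] → [eledibeb]
Rule 2 Vowel Lowering: no change — [eledibeb]
Rule 3 Final Obstruent Devoicing: [eledibeb] → [eledibep]
Rule 4 Glottal Epenthesis: [eledibep] → [heledibep]

[heledibep]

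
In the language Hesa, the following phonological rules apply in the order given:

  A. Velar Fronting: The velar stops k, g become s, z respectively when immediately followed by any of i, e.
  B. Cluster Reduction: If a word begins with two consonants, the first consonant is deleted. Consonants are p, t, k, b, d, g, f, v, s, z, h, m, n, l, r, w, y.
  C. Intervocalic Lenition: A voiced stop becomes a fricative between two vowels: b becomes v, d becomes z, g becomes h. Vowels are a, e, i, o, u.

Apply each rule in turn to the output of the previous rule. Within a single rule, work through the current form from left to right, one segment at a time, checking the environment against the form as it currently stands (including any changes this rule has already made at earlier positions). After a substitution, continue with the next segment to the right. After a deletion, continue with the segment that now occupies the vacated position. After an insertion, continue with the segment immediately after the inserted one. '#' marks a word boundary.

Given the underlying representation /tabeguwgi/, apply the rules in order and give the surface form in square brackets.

[tavehuwzi]

A Velar Fronting: [tabeguwgi] → [tabeguwzi]
B Cluster Reduction: no change — [tabeguwzi]
C Intervocalic Lenition: [tabeguwzi] → [tavehuwzi]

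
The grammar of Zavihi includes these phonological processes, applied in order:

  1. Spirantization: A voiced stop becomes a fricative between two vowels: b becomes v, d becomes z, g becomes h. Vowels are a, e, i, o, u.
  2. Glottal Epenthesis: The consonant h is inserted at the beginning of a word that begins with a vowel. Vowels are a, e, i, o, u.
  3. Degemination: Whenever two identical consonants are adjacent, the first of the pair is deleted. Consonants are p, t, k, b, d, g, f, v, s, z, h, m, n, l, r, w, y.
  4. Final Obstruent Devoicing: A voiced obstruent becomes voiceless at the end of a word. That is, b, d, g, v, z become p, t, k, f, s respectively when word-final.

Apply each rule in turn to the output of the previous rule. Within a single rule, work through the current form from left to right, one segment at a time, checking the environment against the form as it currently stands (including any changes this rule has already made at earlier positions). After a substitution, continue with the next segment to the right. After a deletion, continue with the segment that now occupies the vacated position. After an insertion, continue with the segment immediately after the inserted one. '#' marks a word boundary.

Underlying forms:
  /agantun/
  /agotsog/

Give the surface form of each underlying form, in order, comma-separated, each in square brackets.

/agantun/:
  1 Spirantization: [agantun] → [ahantun]
  2 Glottal Epenthesis: [ahantun] → [hahantun]
  3 Degemination: no change — [hahantun]
  4 Final Obstruent Devoicing: no change — [hahantun]
/agotsog/:
  1 Spirantization: [agotsog] → [ahotsog]
  2 Glottal Epenthesis: [ahotsog] → [hahotsog]
  3 Degemination: no change — [hahotsog]
  4 Final Obstruent Devoicing: [hahotsog] → [hahotsok]

[hahantun], [hahotsok]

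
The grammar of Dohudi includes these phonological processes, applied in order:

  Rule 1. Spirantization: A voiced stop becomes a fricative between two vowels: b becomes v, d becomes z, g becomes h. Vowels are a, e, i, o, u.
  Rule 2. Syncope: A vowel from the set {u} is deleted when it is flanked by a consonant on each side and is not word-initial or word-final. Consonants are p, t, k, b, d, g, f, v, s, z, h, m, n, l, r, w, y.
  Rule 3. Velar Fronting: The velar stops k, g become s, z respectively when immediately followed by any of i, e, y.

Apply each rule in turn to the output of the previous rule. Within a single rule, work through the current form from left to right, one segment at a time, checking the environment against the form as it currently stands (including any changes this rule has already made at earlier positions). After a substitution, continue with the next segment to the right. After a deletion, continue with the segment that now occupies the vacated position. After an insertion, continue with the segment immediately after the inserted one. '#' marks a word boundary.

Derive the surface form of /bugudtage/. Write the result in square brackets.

[bhdtahe]

Rule 1 Spirantization: [bugudtage] → [buhudtahe]
Rule 2 Syncope: [buhudtahe] → [bhdtahe]
Rule 3 Velar Fronting: no change — [bhdtahe]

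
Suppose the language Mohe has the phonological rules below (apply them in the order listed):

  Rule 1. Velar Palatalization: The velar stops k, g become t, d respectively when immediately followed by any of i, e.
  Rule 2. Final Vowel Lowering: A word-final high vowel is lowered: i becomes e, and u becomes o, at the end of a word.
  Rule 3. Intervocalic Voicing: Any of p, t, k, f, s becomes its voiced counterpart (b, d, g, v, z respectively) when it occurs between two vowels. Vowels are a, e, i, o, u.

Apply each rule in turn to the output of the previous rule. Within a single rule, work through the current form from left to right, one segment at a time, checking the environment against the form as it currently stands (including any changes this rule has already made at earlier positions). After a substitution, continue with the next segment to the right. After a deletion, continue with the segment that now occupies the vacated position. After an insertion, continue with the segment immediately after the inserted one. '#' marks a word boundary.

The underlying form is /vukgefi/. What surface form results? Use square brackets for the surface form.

[vukdeve]

Rule 1 Velar Palatalization: [vukgefi] → [vukdefi]
Rule 2 Final Vowel Lowering: [vukdefi] → [vukdefe]
Rule 3 Intervocalic Voicing: [vukdefe] → [vukdeve]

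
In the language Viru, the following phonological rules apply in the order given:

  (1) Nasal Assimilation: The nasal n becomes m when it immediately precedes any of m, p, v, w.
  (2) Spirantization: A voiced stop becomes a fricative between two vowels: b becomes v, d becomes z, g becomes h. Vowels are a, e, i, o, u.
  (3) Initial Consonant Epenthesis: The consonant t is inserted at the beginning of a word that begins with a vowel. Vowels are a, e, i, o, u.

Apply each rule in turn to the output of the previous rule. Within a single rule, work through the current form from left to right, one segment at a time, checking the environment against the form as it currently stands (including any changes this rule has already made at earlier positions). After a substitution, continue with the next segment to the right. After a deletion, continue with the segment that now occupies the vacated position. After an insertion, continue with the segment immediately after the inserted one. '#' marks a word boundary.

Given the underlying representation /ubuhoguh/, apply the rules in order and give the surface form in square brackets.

(1) Nasal Assimilation: no change — [ubuhoguh]
(2) Spirantization: [ubuhoguh] → [uvuhohuh]
(3) Initial Consonant Epenthesis: [uvuhohuh] → [tuvuhohuh]

[tuvuhohuh]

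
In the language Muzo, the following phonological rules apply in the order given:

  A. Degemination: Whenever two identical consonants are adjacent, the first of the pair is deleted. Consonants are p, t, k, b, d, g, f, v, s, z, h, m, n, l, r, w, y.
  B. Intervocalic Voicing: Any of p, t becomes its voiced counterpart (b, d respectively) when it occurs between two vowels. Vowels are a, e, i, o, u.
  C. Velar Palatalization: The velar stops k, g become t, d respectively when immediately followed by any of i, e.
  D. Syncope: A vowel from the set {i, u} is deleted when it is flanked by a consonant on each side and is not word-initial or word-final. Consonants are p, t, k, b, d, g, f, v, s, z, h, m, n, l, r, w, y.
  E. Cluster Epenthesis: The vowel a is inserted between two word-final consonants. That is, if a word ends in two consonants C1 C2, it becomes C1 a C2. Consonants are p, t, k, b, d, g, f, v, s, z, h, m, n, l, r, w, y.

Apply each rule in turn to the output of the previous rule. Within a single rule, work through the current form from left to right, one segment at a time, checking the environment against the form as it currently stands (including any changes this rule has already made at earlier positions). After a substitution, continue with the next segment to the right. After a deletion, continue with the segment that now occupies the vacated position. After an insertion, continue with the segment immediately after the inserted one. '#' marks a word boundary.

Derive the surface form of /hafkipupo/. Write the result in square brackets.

[haftbbo]

A Degemination: no change — [hafkipupo]
B Intervocalic Voicing: [hafkipupo] → [hafkibubo]
C Velar Palatalization: [hafkibubo] → [haftibubo]
D Syncope: [haftibubo] → [haftbbo]
E Cluster Epenthesis: no change — [haftbbo]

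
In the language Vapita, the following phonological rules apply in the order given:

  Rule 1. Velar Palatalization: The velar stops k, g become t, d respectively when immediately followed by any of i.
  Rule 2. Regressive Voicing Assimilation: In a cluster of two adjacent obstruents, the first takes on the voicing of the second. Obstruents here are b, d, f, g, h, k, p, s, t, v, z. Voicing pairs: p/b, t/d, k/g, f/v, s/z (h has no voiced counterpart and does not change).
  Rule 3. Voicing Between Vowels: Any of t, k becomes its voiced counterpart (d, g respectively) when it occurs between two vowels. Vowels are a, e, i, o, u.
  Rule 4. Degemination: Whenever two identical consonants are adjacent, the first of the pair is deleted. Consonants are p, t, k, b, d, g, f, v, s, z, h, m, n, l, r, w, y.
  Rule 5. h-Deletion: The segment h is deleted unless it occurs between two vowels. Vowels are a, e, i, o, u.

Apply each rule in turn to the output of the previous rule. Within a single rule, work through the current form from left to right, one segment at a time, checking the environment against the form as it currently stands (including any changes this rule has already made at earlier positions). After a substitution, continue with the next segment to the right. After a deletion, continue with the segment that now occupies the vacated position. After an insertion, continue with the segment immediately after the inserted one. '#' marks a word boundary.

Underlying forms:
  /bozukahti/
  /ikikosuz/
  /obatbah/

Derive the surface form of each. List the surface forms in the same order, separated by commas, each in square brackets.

[bozugati], [idigosuz], [obadba]

/bozukahti/:
  Rule 1 Velar Palatalization: no change — [bozukahti]
  Rule 2 Regressive Voicing Assimilation: no change — [bozukahti]
  Rule 3 Voicing Between Vowels: [bozukahti] → [bozugahti]
  Rule 4 Degemination: no change — [bozugahti]
  Rule 5 h-Deletion: [bozugahti] → [bozugati]
/ikikosuz/:
  Rule 1 Velar Palatalization: [ikikosuz] → [itikosuz]
  Rule 2 Regressive Voicing Assimilation: no change — [itikosuz]
  Rule 3 Voicing Between Vowels: [itikosuz] → [idigosuz]
  Rule 4 Degemination: no change — [idigosuz]
  Rule 5 h-Deletion: no change — [idigosuz]
/obatbah/:
  Rule 1 Velar Palatalization: no change — [obatbah]
  Rule 2 Regressive Voicing Assimilation: [obatbah] → [obadbah]
  Rule 3 Voicing Between Vowels: no change — [obadbah]
  Rule 4 Degemination: no change — [obadbah]
  Rule 5 h-Deletion: [obadbah] → [obadba]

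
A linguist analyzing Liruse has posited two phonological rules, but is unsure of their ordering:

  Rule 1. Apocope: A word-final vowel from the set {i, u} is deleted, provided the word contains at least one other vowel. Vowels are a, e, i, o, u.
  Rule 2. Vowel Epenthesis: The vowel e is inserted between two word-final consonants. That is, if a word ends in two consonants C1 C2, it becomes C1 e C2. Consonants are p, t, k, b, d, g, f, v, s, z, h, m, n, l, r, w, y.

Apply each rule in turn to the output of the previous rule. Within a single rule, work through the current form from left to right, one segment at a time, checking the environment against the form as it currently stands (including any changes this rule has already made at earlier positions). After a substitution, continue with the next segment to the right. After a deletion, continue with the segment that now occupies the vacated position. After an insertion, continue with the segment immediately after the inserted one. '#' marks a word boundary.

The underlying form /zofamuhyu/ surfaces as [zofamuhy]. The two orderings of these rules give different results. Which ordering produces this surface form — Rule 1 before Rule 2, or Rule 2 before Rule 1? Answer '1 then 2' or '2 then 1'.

2 then 1

Order 1 then 2:
  1 Apocope: [zofamuhyu] → [zofamuhy]
  2 Vowel Epenthesis: [zofamuhy] → [zofamuhey]
  result: [zofamuhey]
Order 2 then 1:
  2 Vowel Epenthesis: no change — [zofamuhyu]
  1 Apocope: [zofamuhyu] → [zofamuhy]
  result: [zofamuhy]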